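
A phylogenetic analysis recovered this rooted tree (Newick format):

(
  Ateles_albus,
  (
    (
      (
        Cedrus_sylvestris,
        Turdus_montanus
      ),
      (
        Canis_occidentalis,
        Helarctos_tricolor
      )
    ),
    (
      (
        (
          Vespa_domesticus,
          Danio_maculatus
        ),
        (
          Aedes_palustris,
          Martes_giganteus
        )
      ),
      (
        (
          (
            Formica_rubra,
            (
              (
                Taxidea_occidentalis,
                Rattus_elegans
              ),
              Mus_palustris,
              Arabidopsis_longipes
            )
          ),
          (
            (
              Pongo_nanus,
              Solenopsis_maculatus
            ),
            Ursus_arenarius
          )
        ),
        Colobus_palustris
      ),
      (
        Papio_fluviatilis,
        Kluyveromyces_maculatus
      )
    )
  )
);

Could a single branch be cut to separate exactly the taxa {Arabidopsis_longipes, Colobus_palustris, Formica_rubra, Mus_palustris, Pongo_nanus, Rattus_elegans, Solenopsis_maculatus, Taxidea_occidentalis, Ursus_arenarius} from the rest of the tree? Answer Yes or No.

The most recent common ancestor of these taxa subtends (((Formica_rubra,((Taxidea_occidentalis,Rattus_elegans),Mus_palustris,Arabidopsis_longipes)),((Pongo_nanus,Solenopsis_maculatus),Ursus_arenarius)),Colobus_palustris).
That clade has exactly 9 tips — every listed taxon and nothing else — so the group is monophyletic.

Yes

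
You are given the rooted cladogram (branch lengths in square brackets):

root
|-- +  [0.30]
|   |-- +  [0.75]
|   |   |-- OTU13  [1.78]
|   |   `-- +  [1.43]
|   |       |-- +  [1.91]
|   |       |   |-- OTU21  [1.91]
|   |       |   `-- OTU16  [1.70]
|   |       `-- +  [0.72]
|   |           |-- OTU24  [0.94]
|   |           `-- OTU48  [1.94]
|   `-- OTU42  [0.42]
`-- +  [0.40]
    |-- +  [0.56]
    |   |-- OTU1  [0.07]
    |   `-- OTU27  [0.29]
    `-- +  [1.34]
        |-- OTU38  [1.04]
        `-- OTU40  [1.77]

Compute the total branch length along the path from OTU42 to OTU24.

4.26

The path runs OTU42 → … → MRCA → … → OTU24; the MRCA is the node subtending ((OTU13,((OTU21,OTU16),(OTU24,OTU48))),OTU42).
Branch lengths along that path: 0.42 + 0.75 + 1.43 + 0.72 + 0.94 = 4.26.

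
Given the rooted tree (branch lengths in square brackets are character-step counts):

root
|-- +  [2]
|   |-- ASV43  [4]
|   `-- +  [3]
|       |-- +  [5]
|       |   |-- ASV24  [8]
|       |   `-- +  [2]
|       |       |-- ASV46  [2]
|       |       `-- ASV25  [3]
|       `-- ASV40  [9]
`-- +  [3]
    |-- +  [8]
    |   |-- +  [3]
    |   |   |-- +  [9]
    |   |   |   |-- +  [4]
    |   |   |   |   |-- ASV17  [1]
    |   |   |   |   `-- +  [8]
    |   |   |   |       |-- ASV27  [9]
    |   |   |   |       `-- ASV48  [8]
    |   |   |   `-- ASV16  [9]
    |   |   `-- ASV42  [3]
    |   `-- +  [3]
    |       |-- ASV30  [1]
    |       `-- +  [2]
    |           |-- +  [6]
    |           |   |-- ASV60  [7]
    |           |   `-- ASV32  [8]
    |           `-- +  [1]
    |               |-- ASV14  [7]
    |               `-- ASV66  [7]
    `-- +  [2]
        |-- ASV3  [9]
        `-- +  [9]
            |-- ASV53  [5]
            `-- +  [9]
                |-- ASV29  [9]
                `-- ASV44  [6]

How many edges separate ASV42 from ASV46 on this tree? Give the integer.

9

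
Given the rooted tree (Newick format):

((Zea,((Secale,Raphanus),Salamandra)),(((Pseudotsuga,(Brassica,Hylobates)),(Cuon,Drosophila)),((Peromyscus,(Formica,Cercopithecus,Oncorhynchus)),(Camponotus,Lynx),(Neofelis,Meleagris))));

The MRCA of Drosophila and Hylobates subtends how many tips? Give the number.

The MRCA of Drosophila and Hylobates is the node subtending ((Pseudotsuga,(Brassica,Hylobates)),(Cuon,Drosophila)).
That clade contains 5 terminal taxa: Brassica, Cuon, Drosophila, Hylobates, Pseudotsuga.

5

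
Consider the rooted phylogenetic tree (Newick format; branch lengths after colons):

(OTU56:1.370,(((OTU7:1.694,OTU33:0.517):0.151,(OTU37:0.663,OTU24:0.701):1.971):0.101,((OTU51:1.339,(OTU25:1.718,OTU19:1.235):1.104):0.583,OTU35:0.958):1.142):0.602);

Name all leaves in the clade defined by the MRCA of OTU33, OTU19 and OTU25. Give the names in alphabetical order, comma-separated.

Tracing OTU33: it sits inside (OTU7,OTU33).
Tracing OTU19: it sits inside (OTU25,OTU19).
Tracing OTU25: it sits inside (OTU25,OTU19).
The smallest clade enclosing all 3 is (((OTU7,OTU33),(OTU37,OTU24)),((OTU51,(OTU25,OTU19)),OTU35)); the answer is its 8 terminal taxa in alphabetical order.

OTU19, OTU24, OTU25, OTU33, OTU35, OTU37, OTU51, OTU7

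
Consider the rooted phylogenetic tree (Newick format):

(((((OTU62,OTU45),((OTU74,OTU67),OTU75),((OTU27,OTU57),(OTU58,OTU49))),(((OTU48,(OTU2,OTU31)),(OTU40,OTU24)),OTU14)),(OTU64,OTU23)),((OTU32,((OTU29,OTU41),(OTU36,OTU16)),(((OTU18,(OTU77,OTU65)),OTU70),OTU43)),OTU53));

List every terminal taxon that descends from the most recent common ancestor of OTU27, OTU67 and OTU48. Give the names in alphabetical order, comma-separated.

OTU14, OTU2, OTU24, OTU27, OTU31, OTU40, OTU45, OTU48, OTU49, OTU57, OTU58, OTU62, OTU67, OTU74, OTU75

Tracing OTU27: it sits inside (OTU27,OTU57).
Tracing OTU67: it sits inside (OTU74,OTU67).
Tracing OTU48: it sits inside (OTU48,(OTU2,OTU31)).
The smallest clade enclosing all 3 is (((OTU62,OTU45),((OTU74,OTU67),OTU75),((OTU27,OTU57),(OTU58,OTU49))),(((OTU48,(OTU2,OTU31)),(OTU40,OTU24)),OTU14)); the answer is its 15 terminal taxa in alphabetical order.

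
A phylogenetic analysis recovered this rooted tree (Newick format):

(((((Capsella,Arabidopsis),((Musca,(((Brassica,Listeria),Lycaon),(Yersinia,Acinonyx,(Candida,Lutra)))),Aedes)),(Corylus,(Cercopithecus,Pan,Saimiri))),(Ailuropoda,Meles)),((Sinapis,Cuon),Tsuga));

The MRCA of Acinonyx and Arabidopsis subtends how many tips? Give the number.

11

The MRCA of Acinonyx and Arabidopsis is the node subtending ((Capsella,Arabidopsis),((Musca,(((Brassica,Listeria),Lycaon),(Yersinia,Acinonyx,(Candida,Lutra)))),Aedes)).
That clade contains 11 terminal taxa: Acinonyx, Aedes, Arabidopsis, Brassica, Candida, Capsella, Listeria, Lutra, Lycaon, Musca, Yersinia.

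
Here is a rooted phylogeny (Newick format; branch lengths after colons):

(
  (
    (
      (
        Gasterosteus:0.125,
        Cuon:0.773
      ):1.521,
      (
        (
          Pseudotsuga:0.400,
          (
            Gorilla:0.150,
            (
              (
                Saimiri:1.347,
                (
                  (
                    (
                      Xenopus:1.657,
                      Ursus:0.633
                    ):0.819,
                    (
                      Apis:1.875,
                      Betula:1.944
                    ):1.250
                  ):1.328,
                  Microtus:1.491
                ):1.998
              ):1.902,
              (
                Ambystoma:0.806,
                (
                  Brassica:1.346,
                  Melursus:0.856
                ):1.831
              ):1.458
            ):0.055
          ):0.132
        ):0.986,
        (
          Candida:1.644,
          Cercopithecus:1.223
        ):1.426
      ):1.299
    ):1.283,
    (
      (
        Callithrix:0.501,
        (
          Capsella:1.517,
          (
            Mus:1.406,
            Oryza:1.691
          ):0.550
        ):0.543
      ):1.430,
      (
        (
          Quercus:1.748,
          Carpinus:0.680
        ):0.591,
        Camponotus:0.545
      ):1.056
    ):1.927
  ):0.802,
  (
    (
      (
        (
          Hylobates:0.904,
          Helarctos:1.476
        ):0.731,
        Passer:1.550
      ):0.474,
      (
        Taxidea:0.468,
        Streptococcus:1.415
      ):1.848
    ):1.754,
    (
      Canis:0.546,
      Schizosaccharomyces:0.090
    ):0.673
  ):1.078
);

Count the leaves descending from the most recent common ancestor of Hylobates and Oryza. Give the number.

29

The MRCA of Hylobates and Oryza is the root, so the clade is the entire tree.
That clade contains 29 terminal taxa: Ambystoma, Apis, Betula, Brassica, Callithrix, Camponotus, Candida, Canis, Capsella, Carpinus, Cercopithecus, Cuon, Gasterosteus, Gorilla, Helarctos, Hylobates, Melursus, Microtus, Mus, Oryza, Passer, Pseudotsuga, Quercus, Saimiri, Schizosaccharomyces, Streptococcus, Taxidea, Ursus, Xenopus.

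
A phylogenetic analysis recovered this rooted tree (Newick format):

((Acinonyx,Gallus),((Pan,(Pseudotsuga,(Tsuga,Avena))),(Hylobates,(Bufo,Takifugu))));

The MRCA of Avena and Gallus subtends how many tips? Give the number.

The MRCA of Avena and Gallus is the root, so the clade is the entire tree.
That clade contains 9 terminal taxa: Acinonyx, Avena, Bufo, Gallus, Hylobates, Pan, Pseudotsuga, Takifugu, Tsuga.

9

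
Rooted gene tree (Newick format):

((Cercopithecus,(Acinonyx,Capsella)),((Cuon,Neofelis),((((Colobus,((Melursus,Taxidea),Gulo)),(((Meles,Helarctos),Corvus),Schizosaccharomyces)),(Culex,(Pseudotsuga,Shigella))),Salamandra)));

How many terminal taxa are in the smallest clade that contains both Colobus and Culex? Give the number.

The MRCA of Colobus and Culex is the node subtending (((Colobus,((Melursus,Taxidea),Gulo)),(((Meles,Helarctos),Corvus),Schizosaccharomyces)),(Culex,(Pseudotsuga,Shigella))).
That clade contains 11 terminal taxa: Colobus, Corvus, Culex, Gulo, Helarctos, Meles, Melursus, Pseudotsuga, Schizosaccharomyces, Shigella, Taxidea.

11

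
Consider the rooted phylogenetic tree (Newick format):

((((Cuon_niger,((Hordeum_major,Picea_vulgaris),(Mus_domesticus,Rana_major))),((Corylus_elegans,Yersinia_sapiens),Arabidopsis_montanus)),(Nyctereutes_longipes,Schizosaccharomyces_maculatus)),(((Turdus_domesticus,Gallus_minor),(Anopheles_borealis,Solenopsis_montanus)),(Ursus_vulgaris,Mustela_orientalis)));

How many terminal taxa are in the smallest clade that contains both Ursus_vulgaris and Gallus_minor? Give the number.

6

The MRCA of Ursus_vulgaris and Gallus_minor is the node subtending (((Turdus_domesticus,Gallus_minor),(Anopheles_borealis,Solenopsis_montanus)),(Ursus_vulgaris,Mustela_orientalis)).
That clade contains 6 terminal taxa: Anopheles_borealis, Gallus_minor, Mustela_orientalis, Solenopsis_montanus, Turdus_domesticus, Ursus_vulgaris.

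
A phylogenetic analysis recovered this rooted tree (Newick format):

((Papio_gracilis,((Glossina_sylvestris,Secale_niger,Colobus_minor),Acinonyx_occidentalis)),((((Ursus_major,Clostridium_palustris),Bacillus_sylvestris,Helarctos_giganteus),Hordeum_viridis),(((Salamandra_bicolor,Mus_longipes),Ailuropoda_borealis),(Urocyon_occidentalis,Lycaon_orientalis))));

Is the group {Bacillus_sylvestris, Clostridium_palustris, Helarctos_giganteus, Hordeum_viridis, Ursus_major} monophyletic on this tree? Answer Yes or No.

Yes

The most recent common ancestor of these taxa subtends (((Ursus_major,Clostridium_palustris),Bacillus_sylvestris,Helarctos_giganteus),Hordeum_viridis).
That clade has exactly 5 tips — every listed taxon and nothing else — so the group is monophyletic.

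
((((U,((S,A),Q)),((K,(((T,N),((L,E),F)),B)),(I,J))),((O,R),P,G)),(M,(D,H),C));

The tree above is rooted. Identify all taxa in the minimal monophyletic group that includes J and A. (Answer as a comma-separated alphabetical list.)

Tracing J: it sits inside (I,J).
Tracing A: it sits inside (S,A).
The smallest clade enclosing both is ((U,((S,A),Q)),((K,(((T,N),((L,E),F)),B)),(I,J))); the answer is its 13 terminal taxa in alphabetical order.

A, B, E, F, I, J, K, L, N, Q, S, T, U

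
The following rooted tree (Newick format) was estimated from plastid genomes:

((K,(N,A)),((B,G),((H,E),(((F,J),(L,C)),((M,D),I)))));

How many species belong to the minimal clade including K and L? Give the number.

The MRCA of K and L is the root, so the clade is the entire tree.
That clade contains 14 terminal taxa: A, B, C, D, E, F, G, H, I, J, K, L, M, N.

14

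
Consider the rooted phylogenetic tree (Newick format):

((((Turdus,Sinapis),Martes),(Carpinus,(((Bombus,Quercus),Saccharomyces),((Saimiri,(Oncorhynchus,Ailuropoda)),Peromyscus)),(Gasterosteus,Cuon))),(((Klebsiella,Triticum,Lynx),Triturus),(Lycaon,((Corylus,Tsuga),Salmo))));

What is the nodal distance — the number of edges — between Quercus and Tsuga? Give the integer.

11

The MRCA of Quercus and Tsuga is the root of the tree.
From Quercus up to that node: 6 branches. From Tsuga up to the same node: 5 branches. Total: 6 + 5 = 11.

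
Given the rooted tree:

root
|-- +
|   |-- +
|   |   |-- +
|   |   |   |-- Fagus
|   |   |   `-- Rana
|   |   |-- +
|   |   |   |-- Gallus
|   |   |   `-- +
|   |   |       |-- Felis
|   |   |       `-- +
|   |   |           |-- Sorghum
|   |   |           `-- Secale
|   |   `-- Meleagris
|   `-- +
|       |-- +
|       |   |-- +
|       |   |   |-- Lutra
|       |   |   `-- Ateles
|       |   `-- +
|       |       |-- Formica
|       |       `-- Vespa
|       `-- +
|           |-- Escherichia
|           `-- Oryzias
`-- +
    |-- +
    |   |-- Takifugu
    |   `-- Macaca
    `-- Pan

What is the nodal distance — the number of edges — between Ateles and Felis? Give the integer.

8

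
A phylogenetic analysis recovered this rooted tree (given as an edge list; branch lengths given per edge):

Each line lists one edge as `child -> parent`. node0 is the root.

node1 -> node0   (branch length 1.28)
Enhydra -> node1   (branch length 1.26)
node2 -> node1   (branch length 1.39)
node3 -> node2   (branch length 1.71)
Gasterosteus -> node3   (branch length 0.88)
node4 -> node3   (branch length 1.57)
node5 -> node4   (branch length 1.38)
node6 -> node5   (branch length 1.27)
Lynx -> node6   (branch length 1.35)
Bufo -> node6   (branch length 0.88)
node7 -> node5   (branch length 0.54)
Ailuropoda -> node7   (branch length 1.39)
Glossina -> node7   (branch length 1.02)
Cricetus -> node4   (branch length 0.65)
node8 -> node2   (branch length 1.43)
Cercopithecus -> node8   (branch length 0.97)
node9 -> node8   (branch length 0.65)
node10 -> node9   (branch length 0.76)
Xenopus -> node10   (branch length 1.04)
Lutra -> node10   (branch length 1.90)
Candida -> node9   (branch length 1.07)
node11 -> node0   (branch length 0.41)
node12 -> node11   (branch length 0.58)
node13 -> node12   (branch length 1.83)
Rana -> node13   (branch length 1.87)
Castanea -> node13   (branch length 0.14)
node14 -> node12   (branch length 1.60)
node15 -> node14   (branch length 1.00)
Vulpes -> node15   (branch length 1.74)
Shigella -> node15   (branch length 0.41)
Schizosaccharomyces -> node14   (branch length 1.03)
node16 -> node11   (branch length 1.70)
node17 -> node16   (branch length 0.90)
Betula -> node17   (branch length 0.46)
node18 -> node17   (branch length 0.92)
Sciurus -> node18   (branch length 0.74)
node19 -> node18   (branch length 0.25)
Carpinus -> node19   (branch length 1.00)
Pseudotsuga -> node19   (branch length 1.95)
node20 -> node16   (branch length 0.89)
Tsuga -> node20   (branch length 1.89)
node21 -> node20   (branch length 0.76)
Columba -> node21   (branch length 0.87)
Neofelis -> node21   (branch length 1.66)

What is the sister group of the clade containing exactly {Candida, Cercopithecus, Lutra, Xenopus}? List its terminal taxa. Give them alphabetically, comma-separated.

The clade containing exactly {Candida, Cercopithecus, Lutra, Xenopus} attaches to the tree at the node subtending ((Gasterosteus,(((Lynx,Bufo),(Ailuropoda,Glossina)),Cricetus)),(Cercopithecus,((Xenopus,Lutra),Candida))).
The other lineage descending from that same node — the sister group — is (Gasterosteus,(((Lynx,Bufo),(Ailuropoda,Glossina)),Cricetus)); its 6 tips in alphabetical order are the answer.

Ailuropoda, Bufo, Cricetus, Gasterosteus, Glossina, Lynx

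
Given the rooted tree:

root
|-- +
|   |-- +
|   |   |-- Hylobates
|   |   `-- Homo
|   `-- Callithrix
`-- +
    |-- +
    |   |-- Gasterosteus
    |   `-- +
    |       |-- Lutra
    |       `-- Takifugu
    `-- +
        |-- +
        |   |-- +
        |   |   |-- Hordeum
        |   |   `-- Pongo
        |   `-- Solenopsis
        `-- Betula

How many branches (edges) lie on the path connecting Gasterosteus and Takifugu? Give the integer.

The MRCA of Gasterosteus and Takifugu is the node subtending (Gasterosteus,(Lutra,Takifugu)).
From Gasterosteus up to that node: 1 branch. From Takifugu up to the same node: 2 branches. Total: 1 + 2 = 3.

3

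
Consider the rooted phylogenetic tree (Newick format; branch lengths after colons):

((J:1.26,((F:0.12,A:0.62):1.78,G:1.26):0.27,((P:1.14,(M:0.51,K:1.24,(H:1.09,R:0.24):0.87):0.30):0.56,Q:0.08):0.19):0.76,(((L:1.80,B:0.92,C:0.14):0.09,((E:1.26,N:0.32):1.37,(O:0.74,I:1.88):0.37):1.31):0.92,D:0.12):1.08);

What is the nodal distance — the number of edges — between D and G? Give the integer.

5

The MRCA of D and G is the root of the tree.
From D up to that node: 2 branches. From G up to the same node: 3 branches. Total: 2 + 3 = 5.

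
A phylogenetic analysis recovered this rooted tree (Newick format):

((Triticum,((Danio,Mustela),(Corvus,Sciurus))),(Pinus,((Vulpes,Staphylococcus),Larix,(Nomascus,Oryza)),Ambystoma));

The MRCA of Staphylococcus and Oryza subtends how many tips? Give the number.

5

The MRCA of Staphylococcus and Oryza is the node subtending ((Vulpes,Staphylococcus),Larix,(Nomascus,Oryza)).
That clade contains 5 terminal taxa: Larix, Nomascus, Oryza, Staphylococcus, Vulpes.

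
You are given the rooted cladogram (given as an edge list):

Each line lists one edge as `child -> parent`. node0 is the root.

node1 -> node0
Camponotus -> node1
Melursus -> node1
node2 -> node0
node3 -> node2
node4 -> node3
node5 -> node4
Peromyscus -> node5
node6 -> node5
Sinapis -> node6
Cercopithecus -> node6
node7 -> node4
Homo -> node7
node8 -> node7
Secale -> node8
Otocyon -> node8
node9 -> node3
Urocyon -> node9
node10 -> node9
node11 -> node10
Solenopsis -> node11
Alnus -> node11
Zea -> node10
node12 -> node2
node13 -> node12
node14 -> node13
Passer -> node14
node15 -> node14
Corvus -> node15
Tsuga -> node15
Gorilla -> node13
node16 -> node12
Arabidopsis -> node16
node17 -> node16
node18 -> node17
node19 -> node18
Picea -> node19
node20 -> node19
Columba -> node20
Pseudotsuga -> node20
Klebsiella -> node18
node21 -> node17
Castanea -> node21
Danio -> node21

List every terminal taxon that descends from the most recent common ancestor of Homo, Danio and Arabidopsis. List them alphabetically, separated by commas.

Tracing Homo: it sits inside (Homo,(Secale,Otocyon)).
Tracing Danio: it sits inside (Castanea,Danio).
Tracing Arabidopsis: it sits inside (Arabidopsis,(((Picea,(Columba,Pseudotsuga)),Klebsiella),(Castanea,Danio))).
The smallest clade enclosing all 3 is ((((Peromyscus,(Sinapis,Cercopithecus)),(Homo,(Secale,Otocyon))),(Urocyon,((Solenopsis,Alnus),Zea))),(((Passer,(Corvus,Tsuga)),Gorilla),(Arabidopsis,(((Picea,(Columba,Pseudotsuga)),Klebsiella),(Castanea,Danio))))); the answer is its 21 terminal taxa in alphabetical order.

Alnus, Arabidopsis, Castanea, Cercopithecus, Columba, Corvus, Danio, Gorilla, Homo, Klebsiella, Otocyon, Passer, Peromyscus, Picea, Pseudotsuga, Secale, Sinapis, Solenopsis, Tsuga, Urocyon, Zea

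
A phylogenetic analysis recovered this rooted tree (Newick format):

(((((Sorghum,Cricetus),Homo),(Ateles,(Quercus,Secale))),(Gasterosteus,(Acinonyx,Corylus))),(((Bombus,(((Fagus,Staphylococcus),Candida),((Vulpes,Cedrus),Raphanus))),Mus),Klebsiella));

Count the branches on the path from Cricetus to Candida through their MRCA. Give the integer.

The MRCA of Cricetus and Candida is the root of the tree.
From Cricetus up to that node: 5 branches. From Candida up to the same node: 6 branches. Total: 5 + 6 = 11.

11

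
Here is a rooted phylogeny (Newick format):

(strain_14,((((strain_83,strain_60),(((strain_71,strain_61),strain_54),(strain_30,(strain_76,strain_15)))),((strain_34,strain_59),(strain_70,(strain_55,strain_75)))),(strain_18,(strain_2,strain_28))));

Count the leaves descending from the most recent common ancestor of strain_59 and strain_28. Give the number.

16

The MRCA of strain_59 and strain_28 is the node subtending ((((strain_83,strain_60),(((strain_71,strain_61),strain_54),(strain_30,(strain_76,strain_15)))),((strain_34,strain_59),(strain_70,(strain_55,strain_75)))),(strain_18,(strain_2,strain_28))).
That clade contains 16 terminal taxa: strain_15, strain_18, strain_2, strain_28, strain_30, strain_34, strain_54, strain_55, strain_59, strain_60, strain_61, strain_70, strain_71, strain_75, strain_76, strain_83.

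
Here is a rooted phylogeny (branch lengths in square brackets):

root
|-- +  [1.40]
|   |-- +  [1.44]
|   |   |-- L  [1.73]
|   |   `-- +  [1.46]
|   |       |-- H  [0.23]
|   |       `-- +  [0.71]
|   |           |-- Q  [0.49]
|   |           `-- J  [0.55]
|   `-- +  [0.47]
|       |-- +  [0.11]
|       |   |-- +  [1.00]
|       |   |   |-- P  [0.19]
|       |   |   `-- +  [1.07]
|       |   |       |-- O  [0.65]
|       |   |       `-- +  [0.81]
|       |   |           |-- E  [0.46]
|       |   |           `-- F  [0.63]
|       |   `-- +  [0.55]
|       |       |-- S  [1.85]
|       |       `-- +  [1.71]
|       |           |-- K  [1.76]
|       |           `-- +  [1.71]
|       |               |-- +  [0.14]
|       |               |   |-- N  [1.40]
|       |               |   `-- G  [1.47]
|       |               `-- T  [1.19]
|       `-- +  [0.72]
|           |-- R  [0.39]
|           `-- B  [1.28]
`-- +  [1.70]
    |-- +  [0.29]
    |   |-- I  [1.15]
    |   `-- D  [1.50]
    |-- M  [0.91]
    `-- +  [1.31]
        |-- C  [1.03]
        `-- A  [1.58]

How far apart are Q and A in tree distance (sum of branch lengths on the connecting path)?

10.09

The path runs Q → … → MRCA → … → A; the MRCA is the root of the tree.
Branch lengths along that path: 0.49 + 0.71 + 1.46 + 1.44 + 1.40 + 1.70 + 1.31 + 1.58 = 10.09.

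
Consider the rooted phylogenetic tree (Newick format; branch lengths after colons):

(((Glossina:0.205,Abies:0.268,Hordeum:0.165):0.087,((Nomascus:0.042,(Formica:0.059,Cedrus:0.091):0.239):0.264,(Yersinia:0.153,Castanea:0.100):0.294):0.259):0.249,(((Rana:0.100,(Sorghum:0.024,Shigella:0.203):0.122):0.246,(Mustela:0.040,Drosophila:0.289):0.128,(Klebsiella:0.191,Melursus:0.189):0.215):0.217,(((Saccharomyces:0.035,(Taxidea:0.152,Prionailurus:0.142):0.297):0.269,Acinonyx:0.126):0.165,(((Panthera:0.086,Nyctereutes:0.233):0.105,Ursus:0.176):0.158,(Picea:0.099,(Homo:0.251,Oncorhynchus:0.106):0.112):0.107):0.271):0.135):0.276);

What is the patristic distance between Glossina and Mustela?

1.202

The path runs Glossina → … → MRCA → … → Mustela; the MRCA is the root of the tree.
Branch lengths along that path: 0.205 + 0.087 + 0.249 + 0.276 + 0.217 + 0.128 + 0.040 = 1.202.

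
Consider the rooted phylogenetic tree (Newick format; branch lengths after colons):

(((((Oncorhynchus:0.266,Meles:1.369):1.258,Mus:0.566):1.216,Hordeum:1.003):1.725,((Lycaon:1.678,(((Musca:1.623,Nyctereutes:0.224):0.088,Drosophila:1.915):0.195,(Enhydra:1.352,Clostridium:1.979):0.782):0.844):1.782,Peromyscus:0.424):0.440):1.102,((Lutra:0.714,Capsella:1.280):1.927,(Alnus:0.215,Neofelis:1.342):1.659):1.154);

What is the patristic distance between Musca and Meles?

The path runs Musca → … → MRCA → … → Meles; the MRCA is the node subtending ((((Oncorhynchus,Meles),Mus),Hordeum),((Lycaon,(((Musca,Nyctereutes),Drosophila),(Enhydra,Clostridium))),Peromyscus)).
Branch lengths along that path: 1.623 + 0.088 + 0.195 + 0.844 + 1.782 + 0.440 + 1.725 + 1.216 + 1.258 + 1.369 = 10.540.

10.540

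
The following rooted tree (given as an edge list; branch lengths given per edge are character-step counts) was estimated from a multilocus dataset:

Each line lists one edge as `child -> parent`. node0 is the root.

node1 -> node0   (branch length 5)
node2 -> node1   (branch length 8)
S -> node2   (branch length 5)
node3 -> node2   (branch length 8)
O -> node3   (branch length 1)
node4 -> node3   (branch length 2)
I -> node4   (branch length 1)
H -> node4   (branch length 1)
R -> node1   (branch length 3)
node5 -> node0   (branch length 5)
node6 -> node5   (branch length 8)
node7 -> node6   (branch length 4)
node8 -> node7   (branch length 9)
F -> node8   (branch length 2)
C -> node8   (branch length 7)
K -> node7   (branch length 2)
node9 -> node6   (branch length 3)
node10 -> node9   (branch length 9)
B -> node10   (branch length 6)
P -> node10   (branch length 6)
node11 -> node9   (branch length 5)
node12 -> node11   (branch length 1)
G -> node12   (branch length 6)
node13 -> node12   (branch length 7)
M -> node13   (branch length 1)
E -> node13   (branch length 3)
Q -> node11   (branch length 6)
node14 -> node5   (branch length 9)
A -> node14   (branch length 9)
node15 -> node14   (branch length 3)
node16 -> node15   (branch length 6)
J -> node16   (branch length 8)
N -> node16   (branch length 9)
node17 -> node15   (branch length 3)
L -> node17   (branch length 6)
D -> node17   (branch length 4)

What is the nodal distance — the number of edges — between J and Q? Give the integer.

8

The MRCA of J and Q is the node subtending ((((F,C),K),((B,P),((G,(M,E)),Q))),(A,((J,N),(L,D)))).
From J up to that node: 4 branches. From Q up to the same node: 4 branches. Total: 4 + 4 = 8.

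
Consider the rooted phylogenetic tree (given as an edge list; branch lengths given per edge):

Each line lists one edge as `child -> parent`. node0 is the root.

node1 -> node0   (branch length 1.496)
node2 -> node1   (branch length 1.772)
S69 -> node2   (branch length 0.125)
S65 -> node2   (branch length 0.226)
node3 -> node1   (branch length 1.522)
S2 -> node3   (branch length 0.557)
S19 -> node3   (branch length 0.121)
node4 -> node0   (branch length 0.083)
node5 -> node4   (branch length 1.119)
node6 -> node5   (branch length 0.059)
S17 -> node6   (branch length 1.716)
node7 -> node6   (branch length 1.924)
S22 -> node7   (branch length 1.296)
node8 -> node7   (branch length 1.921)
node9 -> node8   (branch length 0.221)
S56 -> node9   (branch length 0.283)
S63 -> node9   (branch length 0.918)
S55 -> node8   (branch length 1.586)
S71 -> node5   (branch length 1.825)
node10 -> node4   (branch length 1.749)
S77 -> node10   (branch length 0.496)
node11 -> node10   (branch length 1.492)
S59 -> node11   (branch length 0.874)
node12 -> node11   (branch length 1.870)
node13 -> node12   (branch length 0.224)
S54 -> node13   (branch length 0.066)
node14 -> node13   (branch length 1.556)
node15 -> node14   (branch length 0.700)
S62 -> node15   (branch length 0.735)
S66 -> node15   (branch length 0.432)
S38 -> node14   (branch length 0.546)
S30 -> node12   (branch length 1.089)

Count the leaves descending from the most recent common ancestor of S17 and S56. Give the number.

5

The MRCA of S17 and S56 is the node subtending (S17,(S22,((S56,S63),S55))).
That clade contains 5 terminal taxa: S17, S22, S55, S56, S63.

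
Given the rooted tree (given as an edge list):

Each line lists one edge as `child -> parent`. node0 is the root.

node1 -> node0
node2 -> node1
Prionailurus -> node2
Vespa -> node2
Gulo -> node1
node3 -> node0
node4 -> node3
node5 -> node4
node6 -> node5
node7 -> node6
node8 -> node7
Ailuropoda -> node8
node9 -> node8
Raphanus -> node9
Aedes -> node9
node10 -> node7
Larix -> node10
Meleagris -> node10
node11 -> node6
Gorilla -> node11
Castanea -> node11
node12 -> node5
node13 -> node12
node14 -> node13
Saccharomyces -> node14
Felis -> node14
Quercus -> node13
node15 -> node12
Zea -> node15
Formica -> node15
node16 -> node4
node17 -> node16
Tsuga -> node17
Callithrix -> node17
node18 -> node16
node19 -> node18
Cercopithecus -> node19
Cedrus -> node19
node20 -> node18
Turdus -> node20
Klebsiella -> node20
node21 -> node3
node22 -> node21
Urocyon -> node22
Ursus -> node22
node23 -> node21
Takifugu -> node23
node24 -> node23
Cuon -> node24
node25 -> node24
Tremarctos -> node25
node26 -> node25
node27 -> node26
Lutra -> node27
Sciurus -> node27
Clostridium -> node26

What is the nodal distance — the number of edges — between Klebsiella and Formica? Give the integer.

The MRCA of Klebsiella and Formica is the node subtending (((((Ailuropoda,(Raphanus,Aedes)),(Larix,Meleagris)),(Gorilla,Castanea)),(((Saccharomyces,Felis),Quercus),(Zea,Formica))),((Tsuga,Callithrix),((Cercopithecus,Cedrus),(Turdus,Klebsiella)))).
From Klebsiella up to that node: 4 branches. From Formica up to the same node: 4 branches. Total: 4 + 4 = 8.

8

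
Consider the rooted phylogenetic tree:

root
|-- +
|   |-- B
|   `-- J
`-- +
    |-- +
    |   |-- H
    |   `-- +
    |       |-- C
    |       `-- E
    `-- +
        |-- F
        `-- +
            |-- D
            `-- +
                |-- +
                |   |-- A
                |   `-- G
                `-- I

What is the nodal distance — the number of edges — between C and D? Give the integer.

The MRCA of C and D is the node subtending ((H,(C,E)),(F,(D,((A,G),I)))).
From C up to that node: 3 branches. From D up to the same node: 3 branches. Total: 3 + 3 = 6.

6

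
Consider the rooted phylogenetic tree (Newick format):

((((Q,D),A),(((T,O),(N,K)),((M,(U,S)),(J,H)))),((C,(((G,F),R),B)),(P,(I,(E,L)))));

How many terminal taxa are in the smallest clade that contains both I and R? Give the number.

9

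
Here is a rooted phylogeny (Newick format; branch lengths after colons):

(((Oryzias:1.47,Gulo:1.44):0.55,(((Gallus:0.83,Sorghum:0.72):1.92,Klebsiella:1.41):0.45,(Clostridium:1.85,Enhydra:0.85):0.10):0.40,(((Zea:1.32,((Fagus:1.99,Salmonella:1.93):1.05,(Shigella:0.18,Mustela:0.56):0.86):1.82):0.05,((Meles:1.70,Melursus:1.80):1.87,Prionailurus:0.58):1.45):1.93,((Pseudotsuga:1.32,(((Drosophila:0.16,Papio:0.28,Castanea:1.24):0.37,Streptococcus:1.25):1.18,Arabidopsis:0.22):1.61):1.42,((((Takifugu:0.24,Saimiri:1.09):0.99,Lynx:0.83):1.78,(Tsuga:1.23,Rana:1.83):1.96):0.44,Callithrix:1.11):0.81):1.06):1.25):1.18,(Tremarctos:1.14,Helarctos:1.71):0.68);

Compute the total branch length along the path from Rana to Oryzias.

9.37

The path runs Rana → … → MRCA → … → Oryzias; the MRCA is the node subtending ((Oryzias,Gulo),(((Gallus,Sorghum),Klebsiella),(Clostridium,Enhydra)),(((Zea,((Fagus,Salmonella),(Shigella,Mustela))),((Meles,Melursus),Prionailurus)),((Pseudotsuga,(((Drosophila,Papio,Castanea),Streptococcus),Arabidopsis)),((((Takifugu,Saimiri),Lynx),(Tsuga,Rana)),Callithrix)))).
Branch lengths along that path: 1.83 + 1.96 + 0.44 + 0.81 + 1.06 + 1.25 + 0.55 + 1.47 = 9.37.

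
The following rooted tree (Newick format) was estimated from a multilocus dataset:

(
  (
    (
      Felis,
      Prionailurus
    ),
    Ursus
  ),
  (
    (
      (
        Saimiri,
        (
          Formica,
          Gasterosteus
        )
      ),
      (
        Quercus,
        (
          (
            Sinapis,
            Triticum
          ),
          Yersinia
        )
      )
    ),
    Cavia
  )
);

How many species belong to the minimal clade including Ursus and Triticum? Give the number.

11

The MRCA of Ursus and Triticum is the root, so the clade is the entire tree.
That clade contains 11 terminal taxa: Cavia, Felis, Formica, Gasterosteus, Prionailurus, Quercus, Saimiri, Sinapis, Triticum, Ursus, Yersinia.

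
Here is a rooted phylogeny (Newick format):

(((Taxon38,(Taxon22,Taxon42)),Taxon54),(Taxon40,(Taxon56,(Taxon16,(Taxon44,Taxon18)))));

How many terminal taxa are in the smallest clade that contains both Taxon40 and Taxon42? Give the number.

The MRCA of Taxon40 and Taxon42 is the root, so the clade is the entire tree.
That clade contains 9 terminal taxa: Taxon16, Taxon18, Taxon22, Taxon38, Taxon40, Taxon42, Taxon44, Taxon54, Taxon56.

9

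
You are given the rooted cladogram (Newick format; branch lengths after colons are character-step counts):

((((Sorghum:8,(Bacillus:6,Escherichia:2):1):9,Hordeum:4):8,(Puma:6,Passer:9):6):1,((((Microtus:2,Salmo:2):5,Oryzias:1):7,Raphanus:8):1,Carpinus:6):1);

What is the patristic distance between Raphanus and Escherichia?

The path runs Raphanus → … → MRCA → … → Escherichia; the MRCA is the root of the tree.
Branch lengths along that path: 8 + 1 + 1 + 1 + 8 + 9 + 1 + 2 = 31.

31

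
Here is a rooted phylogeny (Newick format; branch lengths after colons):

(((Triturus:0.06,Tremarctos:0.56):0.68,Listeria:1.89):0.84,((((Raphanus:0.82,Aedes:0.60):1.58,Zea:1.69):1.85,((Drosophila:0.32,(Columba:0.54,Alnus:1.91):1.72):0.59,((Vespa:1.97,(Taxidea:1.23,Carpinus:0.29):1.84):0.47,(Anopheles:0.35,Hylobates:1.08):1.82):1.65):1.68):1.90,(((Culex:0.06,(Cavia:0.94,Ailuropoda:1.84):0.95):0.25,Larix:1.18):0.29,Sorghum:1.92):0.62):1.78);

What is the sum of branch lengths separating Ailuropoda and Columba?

10.38

The path runs Ailuropoda → … → MRCA → … → Columba; the MRCA is the node subtending ((((Raphanus,Aedes),Zea),((Drosophila,(Columba,Alnus)),((Vespa,(Taxidea,Carpinus)),(Anopheles,Hylobates)))),(((Culex,(Cavia,Ailuropoda)),Larix),Sorghum)).
Branch lengths along that path: 1.84 + 0.95 + 0.25 + 0.29 + 0.62 + 1.90 + 1.68 + 0.59 + 1.72 + 0.54 = 10.38.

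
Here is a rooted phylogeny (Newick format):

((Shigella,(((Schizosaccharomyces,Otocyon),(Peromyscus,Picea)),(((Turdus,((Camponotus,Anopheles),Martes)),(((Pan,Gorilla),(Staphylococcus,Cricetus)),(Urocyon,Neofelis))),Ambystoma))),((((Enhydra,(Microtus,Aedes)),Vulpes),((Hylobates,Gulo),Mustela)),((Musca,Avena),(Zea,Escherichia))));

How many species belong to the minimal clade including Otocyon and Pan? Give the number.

The MRCA of Otocyon and Pan is the node subtending (((Schizosaccharomyces,Otocyon),(Peromyscus,Picea)),(((Turdus,((Camponotus,Anopheles),Martes)),(((Pan,Gorilla),(Staphylococcus,Cricetus)),(Urocyon,Neofelis))),Ambystoma)).
That clade contains 15 terminal taxa: Ambystoma, Anopheles, Camponotus, Cricetus, Gorilla, Martes, Neofelis, Otocyon, Pan, Peromyscus, Picea, Schizosaccharomyces, Staphylococcus, Turdus, Urocyon.

15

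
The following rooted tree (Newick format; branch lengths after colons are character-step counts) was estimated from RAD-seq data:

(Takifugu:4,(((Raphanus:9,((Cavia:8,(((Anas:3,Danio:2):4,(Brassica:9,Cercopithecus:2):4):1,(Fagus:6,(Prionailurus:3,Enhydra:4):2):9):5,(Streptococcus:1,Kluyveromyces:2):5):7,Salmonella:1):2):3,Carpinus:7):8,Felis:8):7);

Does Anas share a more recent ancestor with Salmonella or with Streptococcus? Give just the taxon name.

Streptococcus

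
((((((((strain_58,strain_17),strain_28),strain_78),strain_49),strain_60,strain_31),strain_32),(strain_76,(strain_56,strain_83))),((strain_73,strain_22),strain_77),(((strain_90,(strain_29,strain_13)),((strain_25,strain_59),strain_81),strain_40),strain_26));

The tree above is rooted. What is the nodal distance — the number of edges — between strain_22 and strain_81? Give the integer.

7

The MRCA of strain_22 and strain_81 is the root of the tree.
From strain_22 up to that node: 3 branches. From strain_81 up to the same node: 4 branches. Total: 3 + 4 = 7.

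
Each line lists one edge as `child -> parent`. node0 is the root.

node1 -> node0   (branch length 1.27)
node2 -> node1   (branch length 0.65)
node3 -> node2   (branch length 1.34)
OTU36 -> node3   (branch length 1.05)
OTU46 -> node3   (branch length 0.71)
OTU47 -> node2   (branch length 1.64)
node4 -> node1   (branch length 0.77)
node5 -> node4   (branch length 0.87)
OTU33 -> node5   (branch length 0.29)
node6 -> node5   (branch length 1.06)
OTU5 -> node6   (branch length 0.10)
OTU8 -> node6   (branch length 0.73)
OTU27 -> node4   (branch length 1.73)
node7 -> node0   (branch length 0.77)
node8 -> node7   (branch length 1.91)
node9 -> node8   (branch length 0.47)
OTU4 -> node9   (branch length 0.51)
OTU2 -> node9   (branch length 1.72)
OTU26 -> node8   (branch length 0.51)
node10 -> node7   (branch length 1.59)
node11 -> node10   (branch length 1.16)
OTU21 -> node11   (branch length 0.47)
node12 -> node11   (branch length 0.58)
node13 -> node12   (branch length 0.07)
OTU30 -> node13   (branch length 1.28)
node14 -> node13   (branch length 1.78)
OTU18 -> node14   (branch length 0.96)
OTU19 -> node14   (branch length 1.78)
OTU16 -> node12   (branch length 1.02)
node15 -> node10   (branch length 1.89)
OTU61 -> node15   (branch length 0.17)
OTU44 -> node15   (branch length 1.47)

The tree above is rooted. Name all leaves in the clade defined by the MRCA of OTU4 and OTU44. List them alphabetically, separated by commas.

OTU16, OTU18, OTU19, OTU2, OTU21, OTU26, OTU30, OTU4, OTU44, OTU61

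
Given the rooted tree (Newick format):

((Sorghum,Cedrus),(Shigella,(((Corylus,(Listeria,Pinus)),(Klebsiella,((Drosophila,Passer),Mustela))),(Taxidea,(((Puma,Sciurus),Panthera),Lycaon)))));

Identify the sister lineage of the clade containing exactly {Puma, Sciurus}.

Panthera

The clade containing exactly {Puma, Sciurus} attaches to the tree at the node subtending ((Puma,Sciurus),Panthera).
The other lineage descending from that same node — the sister group — is the single tip Panthera.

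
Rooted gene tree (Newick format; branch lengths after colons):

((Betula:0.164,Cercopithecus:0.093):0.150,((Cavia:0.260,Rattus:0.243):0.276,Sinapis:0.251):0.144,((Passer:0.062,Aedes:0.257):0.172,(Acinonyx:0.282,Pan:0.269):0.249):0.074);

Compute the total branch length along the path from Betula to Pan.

The path runs Betula → … → MRCA → … → Pan; the MRCA is the root of the tree.
Branch lengths along that path: 0.164 + 0.150 + 0.074 + 0.249 + 0.269 = 0.906.

0.906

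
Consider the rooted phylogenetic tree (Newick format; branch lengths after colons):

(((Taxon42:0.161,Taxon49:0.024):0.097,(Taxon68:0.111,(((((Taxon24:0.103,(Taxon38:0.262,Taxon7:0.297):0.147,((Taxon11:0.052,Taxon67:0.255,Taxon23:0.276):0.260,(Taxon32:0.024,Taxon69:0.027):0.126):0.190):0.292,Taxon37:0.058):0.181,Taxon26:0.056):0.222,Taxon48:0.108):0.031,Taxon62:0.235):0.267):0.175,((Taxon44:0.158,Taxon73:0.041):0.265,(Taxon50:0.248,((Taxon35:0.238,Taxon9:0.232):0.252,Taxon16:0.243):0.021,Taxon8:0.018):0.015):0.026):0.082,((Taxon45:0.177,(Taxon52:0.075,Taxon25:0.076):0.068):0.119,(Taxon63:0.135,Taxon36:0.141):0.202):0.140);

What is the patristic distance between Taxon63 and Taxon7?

The path runs Taxon63 → … → MRCA → … → Taxon7; the MRCA is the root of the tree.
Branch lengths along that path: 0.135 + 0.202 + 0.140 + 0.082 + 0.175 + 0.267 + 0.031 + 0.222 + 0.181 + 0.292 + 0.147 + 0.297 = 2.171.

2.171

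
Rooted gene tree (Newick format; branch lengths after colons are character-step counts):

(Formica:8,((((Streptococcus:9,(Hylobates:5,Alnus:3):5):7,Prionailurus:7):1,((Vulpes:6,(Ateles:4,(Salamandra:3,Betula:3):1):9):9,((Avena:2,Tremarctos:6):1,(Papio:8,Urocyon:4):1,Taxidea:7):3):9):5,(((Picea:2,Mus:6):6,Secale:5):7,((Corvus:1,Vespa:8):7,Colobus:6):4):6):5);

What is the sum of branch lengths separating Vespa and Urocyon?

47

The path runs Vespa → … → MRCA → … → Urocyon; the MRCA is the node subtending ((((Streptococcus,(Hylobates,Alnus)),Prionailurus),((Vulpes,(Ateles,(Salamandra,Betula))),((Avena,Tremarctos),(Papio,Urocyon),Taxidea))),(((Picea,Mus),Secale),((Corvus,Vespa),Colobus))).
Branch lengths along that path: 8 + 7 + 4 + 6 + 5 + 9 + 3 + 1 + 4 = 47.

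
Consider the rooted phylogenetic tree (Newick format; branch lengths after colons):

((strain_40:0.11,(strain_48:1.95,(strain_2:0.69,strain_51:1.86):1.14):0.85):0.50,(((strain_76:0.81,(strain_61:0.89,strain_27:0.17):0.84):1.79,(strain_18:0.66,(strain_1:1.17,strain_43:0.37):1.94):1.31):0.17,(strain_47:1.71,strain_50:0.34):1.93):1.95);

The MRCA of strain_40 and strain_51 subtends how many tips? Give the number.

4

The MRCA of strain_40 and strain_51 is the node subtending (strain_40,(strain_48,(strain_2,strain_51))).
That clade contains 4 terminal taxa: strain_2, strain_40, strain_48, strain_51.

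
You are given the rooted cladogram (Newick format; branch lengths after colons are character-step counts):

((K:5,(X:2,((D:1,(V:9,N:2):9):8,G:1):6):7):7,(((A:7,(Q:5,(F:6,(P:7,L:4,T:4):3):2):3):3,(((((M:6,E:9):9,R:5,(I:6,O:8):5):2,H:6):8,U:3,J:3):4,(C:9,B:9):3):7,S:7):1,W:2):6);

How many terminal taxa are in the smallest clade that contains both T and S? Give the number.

17

The MRCA of T and S is the node subtending ((A,(Q,(F,(P,L,T)))),(((((M,E),R,(I,O)),H),U,J),(C,B)),S).
That clade contains 17 terminal taxa: A, B, C, E, F, H, I, J, L, M, O, P, Q, R, S, T, U.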